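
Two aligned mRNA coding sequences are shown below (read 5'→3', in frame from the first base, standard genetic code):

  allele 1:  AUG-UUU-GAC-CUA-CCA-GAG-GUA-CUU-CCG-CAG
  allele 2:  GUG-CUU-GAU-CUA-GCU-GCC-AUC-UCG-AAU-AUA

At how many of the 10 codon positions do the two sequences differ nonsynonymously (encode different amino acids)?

Codon 1: AUG Met / GUG Val — nonsynonymous.
Codon 2: UUU Phe / CUU Leu — nonsynonymous.
Codon 3: GAC Asp / GAU Asp — synonymous.
Codon 4: CUA Leu / CUA Leu — identical.
Codon 5: CCA Pro / GCU Ala — nonsynonymous.
Codon 6: GAG Glu / GCC Ala — nonsynonymous.
Codon 7: GUA Val / AUC Ile — nonsynonymous.
Codon 8: CUU Leu / UCG Ser — nonsynonymous.
Codon 9: CCG Pro / AAU Asn — nonsynonymous.
Codon 10: CAG Gln / AUA Ile — nonsynonymous.
Nonsynonymous differences: 8.

8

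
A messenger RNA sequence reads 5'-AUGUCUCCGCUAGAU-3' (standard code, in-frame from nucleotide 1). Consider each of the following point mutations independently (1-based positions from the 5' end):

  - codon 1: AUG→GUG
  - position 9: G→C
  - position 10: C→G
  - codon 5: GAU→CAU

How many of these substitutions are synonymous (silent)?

Codon 1: AUG (Met) → GUG (Val) — missense.
Codon 3: CCG (Pro) → CCC (Pro) — synonymous.
Codon 4: CUA (Leu) → GUA (Val) — missense.
Codon 5: GAU (Asp) → CAU (His) — missense.
Synonymous: 1 of 4.

1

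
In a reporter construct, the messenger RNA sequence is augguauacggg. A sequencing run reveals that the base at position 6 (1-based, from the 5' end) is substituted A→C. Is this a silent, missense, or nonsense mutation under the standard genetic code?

silent

Position 6 falls in codon 2: GUA → Val.
After the substitution the codon is GUC → Val.
Both encode Val, so the change is synonymous.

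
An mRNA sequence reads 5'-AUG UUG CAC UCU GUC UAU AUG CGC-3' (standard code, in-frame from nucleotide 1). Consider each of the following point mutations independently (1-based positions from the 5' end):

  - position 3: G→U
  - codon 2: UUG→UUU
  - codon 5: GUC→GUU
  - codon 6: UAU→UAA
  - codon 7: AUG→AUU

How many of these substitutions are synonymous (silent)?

Codon 1: AUG (Met) → AUU (Ile) — missense.
Codon 2: UUG (Leu) → UUU (Phe) — missense.
Codon 5: GUC (Val) → GUU (Val) — synonymous.
Codon 6: UAU (Tyr) → UAA (Stop) — nonsense.
Codon 7: AUG (Met) → AUU (Ile) — missense.
Synonymous: 1 of 5.

1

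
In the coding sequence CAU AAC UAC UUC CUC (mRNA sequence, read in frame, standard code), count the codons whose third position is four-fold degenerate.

Codon 1 CAU (His): third position 2-fold.
Codon 2 AAC (Asn): third position 2-fold.
Codon 3 UAC (Tyr): third position 2-fold.
Codon 4 UUC (Phe): third position 2-fold.
Codon 5 CUC (Leu): third position 4-fold.
Four-fold degenerate third positions: 1.

1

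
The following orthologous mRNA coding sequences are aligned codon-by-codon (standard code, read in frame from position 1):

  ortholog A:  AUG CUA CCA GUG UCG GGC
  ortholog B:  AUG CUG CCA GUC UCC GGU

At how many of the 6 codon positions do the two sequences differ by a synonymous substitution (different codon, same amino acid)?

Codon 1: AUG Met / AUG Met — identical.
Codon 2: CUA Leu / CUG Leu — synonymous.
Codon 3: CCA Pro / CCA Pro — identical.
Codon 4: GUG Val / GUC Val — synonymous.
Codon 5: UCG Ser / UCC Ser — synonymous.
Codon 6: GGC Gly / GGU Gly — synonymous.
Synonymous differences: 4.

4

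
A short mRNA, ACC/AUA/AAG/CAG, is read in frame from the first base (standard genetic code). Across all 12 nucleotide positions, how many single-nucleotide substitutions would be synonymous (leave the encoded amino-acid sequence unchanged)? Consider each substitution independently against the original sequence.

Codon 1 (ACC, Thr): 3 synonymous substitutions.
Codon 2 (AUA, Ile): 2 synonymous substitutions.
Codon 3 (AAG, Lys): 1 synonymous substitution.
Codon 4 (CAG, Gln): 1 synonymous substitution.
Total: 3 + 2 + 1 + 1 = 7.

7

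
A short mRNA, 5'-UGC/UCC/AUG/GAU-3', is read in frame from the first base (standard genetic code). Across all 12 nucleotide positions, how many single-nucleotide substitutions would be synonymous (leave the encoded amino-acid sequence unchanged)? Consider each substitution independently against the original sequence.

Codon 1 (UGC, Cys): 1 synonymous substitution.
Codon 2 (UCC, Ser): 3 synonymous substitutions.
Codon 3 (AUG, Met): 0 synonymous substitutions.
Codon 4 (GAU, Asp): 1 synonymous substitution.
Total: 1 + 3 + 0 + 1 = 5.

5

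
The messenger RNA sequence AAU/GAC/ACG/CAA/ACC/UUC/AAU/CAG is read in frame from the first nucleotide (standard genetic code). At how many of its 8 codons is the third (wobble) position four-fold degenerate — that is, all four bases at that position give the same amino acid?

2

Codon 1 AAU (Asn): third position 2-fold.
Codon 2 GAC (Asp): third position 2-fold.
Codon 3 ACG (Thr): third position 4-fold.
Codon 4 CAA (Gln): third position 2-fold.
Codon 5 ACC (Thr): third position 4-fold.
Codon 6 UUC (Phe): third position 2-fold.
Codon 7 AAU (Asn): third position 2-fold.
Codon 8 CAG (Gln): third position 2-fold.
Four-fold degenerate third positions: 2.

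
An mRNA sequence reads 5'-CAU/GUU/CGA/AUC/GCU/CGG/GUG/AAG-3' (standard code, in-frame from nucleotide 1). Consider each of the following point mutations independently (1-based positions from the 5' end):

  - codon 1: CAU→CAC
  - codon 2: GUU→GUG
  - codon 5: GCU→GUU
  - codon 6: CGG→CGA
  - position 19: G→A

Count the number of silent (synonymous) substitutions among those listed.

Codon 1: CAU (His) → CAC (His) — synonymous.
Codon 2: GUU (Val) → GUG (Val) — synonymous.
Codon 5: GCU (Ala) → GUU (Val) — missense.
Codon 6: CGG (Arg) → CGA (Arg) — synonymous.
Codon 7: GUG (Val) → AUG (Met) — missense.
Synonymous: 3 of 5.

3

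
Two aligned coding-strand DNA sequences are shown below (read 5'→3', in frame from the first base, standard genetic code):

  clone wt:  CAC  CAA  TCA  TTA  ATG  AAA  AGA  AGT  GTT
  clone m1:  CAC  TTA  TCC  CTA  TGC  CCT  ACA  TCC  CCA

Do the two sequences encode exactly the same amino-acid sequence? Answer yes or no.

Codon 1: CAC His / CAC His — identical.
Codon 2: CAA Gln / TTA Leu — nonsynonymous.
Codon 3: TCA Ser / TCC Ser — synonymous.
Codon 4: TTA Leu / CTA Leu — synonymous.
Codon 5: ATG Met / TGC Cys — nonsynonymous.
Codon 6: AAA Lys / CCT Pro — nonsynonymous.
Codon 7: AGA Arg / ACA Thr — nonsynonymous.
Codon 8: AGT Ser / TCC Ser — synonymous.
Codon 9: GTT Val / CCA Pro — nonsynonymous.
Nonsynonymous differences: 5 → different protein.

no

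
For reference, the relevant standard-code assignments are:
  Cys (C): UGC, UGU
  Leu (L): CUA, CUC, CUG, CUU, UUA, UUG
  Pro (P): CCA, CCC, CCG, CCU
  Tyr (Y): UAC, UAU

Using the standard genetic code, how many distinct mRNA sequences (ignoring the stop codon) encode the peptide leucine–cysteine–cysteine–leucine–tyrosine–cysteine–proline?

Leu: 6 codons.
Cys: 2 codons.
Cys: 2 codons.
Leu: 6 codons.
Tyr: 2 codons.
Cys: 2 codons.
Pro: 4 codons.
6 × 2 × 2 × 6 × 2 × 2 × 4 = 2304.

2304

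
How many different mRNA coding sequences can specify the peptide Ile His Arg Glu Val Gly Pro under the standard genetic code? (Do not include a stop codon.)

Ile: 3 codons.
His: 2 codons.
Arg: 6 codons.
Glu: 2 codons.
Val: 4 codons.
Gly: 4 codons.
Pro: 4 codons.
3 × 2 × 6 × 2 × 4 × 4 × 4 = 4608.

4608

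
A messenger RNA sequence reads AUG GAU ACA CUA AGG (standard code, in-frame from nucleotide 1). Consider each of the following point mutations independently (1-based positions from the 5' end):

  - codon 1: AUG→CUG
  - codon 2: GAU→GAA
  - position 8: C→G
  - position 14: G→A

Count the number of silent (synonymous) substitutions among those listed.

0

Codon 1: AUG (Met) → CUG (Leu) — missense.
Codon 2: GAU (Asp) → GAA (Glu) — missense.
Codon 3: ACA (Thr) → AGA (Arg) — missense.
Codon 5: AGG (Arg) → AAG (Lys) — missense.
Synonymous: 0 of 4.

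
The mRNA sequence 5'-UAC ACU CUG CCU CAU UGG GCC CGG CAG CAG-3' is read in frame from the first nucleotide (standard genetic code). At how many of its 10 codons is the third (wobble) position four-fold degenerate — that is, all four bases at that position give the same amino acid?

Codon 1 UAC (Tyr): third position 2-fold.
Codon 2 ACU (Thr): third position 4-fold.
Codon 3 CUG (Leu): third position 4-fold.
Codon 4 CCU (Pro): third position 4-fold.
Codon 5 CAU (His): third position 2-fold.
Codon 6 UGG (Trp): third position 1-fold.
Codon 7 GCC (Ala): third position 4-fold.
Codon 8 CGG (Arg): third position 4-fold.
Codon 9 CAG (Gln): third position 2-fold.
Codon 10 CAG (Gln): third position 2-fold.
Four-fold degenerate third positions: 5.

5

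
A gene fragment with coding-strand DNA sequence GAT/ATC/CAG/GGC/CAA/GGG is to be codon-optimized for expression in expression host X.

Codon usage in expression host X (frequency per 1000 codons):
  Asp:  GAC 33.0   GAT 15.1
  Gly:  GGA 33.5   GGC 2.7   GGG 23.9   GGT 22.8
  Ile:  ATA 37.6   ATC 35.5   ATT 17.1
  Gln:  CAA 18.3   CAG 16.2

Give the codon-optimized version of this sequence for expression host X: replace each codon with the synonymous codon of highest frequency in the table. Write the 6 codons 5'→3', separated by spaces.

GAC ATA CAA GGA CAA GGA

Codon 1 (Asp): best is GAC at 33.0.
Codon 2 (Ile): best is ATA at 37.6.
Codon 3 (Gln): best is CAA at 18.3.
Codon 4 (Gly): best is GGA at 33.5.
Codon 5 (Gln): best is CAA at 18.3.
Codon 6 (Gly): best is GGA at 33.5.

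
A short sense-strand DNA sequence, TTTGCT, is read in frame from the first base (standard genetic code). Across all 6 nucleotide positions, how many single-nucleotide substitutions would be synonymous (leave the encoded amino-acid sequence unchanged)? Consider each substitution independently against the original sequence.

4

Codon 1 (TTT, Phe): 1 synonymous substitution.
Codon 2 (GCT, Ala): 3 synonymous substitutions.
Total: 1 + 3 = 4.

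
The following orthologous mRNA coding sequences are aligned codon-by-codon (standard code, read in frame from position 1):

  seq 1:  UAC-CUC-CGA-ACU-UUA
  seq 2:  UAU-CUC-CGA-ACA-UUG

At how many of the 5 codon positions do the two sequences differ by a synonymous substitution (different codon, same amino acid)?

Codon 1: UAC Tyr / UAU Tyr — synonymous.
Codon 2: CUC Leu / CUC Leu — identical.
Codon 3: CGA Arg / CGA Arg — identical.
Codon 4: ACU Thr / ACA Thr — synonymous.
Codon 5: UUA Leu / UUG Leu — synonymous.
Synonymous differences: 3.

3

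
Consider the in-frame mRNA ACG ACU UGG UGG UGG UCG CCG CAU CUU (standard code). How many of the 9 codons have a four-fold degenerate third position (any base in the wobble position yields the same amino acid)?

Codon 1 ACG (Thr): third position 4-fold.
Codon 2 ACU (Thr): third position 4-fold.
Codon 3 UGG (Trp): third position 1-fold.
Codon 4 UGG (Trp): third position 1-fold.
Codon 5 UGG (Trp): third position 1-fold.
Codon 6 UCG (Ser): third position 4-fold.
Codon 7 CCG (Pro): third position 4-fold.
Codon 8 CAU (His): third position 2-fold.
Codon 9 CUU (Leu): third position 4-fold.
Four-fold degenerate third positions: 5.

5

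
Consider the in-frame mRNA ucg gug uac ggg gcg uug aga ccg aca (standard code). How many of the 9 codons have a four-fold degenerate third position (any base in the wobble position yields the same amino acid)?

6

Codon 1 UCG (Ser): third position 4-fold.
Codon 2 GUG (Val): third position 4-fold.
Codon 3 UAC (Tyr): third position 2-fold.
Codon 4 GGG (Gly): third position 4-fold.
Codon 5 GCG (Ala): third position 4-fold.
Codon 6 UUG (Leu): third position 2-fold.
Codon 7 AGA (Arg): third position 2-fold.
Codon 8 CCG (Pro): third position 4-fold.
Codon 9 ACA (Thr): third position 4-fold.
Four-fold degenerate third positions: 6.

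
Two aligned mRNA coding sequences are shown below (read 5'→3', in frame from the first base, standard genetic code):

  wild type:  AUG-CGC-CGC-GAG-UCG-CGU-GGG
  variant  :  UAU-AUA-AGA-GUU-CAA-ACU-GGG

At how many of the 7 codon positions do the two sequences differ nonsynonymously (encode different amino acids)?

Codon 1: AUG Met / UAU Tyr — nonsynonymous.
Codon 2: CGC Arg / AUA Ile — nonsynonymous.
Codon 3: CGC Arg / AGA Arg — synonymous.
Codon 4: GAG Glu / GUU Val — nonsynonymous.
Codon 5: UCG Ser / CAA Gln — nonsynonymous.
Codon 6: CGU Arg / ACU Thr — nonsynonymous.
Codon 7: GGG Gly / GGG Gly — identical.
Nonsynonymous differences: 5.

5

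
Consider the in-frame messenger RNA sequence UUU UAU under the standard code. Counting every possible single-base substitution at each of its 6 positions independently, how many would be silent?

Codon 1 (UUU, Phe): 1 synonymous substitution.
Codon 2 (UAU, Tyr): 1 synonymous substitution.
Total: 1 + 1 = 2.

2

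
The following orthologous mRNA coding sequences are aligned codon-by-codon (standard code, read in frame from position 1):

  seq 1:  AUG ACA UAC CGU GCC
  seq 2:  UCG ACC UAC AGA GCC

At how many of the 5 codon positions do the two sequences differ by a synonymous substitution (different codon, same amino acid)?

Codon 1: AUG Met / UCG Ser — nonsynonymous.
Codon 2: ACA Thr / ACC Thr — synonymous.
Codon 3: UAC Tyr / UAC Tyr — identical.
Codon 4: CGU Arg / AGA Arg — synonymous.
Codon 5: GCC Ala / GCC Ala — identical.
Synonymous differences: 2.

2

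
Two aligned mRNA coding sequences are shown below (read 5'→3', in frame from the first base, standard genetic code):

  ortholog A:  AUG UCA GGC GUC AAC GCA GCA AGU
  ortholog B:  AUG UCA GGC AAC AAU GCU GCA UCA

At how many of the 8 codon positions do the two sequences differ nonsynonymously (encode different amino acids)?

1

Codon 1: AUG Met / AUG Met — identical.
Codon 2: UCA Ser / UCA Ser — identical.
Codon 3: GGC Gly / GGC Gly — identical.
Codon 4: GUC Val / AAC Asn — nonsynonymous.
Codon 5: AAC Asn / AAU Asn — synonymous.
Codon 6: GCA Ala / GCU Ala — synonymous.
Codon 7: GCA Ala / GCA Ala — identical.
Codon 8: AGU Ser / UCA Ser — synonymous.
Nonsynonymous differences: 1.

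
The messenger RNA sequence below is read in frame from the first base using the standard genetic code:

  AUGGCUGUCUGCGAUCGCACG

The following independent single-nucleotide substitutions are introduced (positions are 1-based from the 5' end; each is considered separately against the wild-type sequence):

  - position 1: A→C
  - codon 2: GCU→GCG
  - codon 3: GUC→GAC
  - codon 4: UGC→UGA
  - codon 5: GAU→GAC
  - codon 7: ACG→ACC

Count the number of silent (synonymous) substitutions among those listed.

3

Codon 1: AUG (Met) → CUG (Leu) — missense.
Codon 2: GCU (Ala) → GCG (Ala) — synonymous.
Codon 3: GUC (Val) → GAC (Asp) — missense.
Codon 4: UGC (Cys) → UGA (Stop) — nonsense.
Codon 5: GAU (Asp) → GAC (Asp) — synonymous.
Codon 7: ACG (Thr) → ACC (Thr) — synonymous.
Synonymous: 3 of 6.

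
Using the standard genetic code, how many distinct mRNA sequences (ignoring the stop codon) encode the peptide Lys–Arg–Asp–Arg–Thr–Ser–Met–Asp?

Lys: 2 codons.
Arg: 6 codons.
Asp: 2 codons.
Arg: 6 codons.
Thr: 4 codons.
Ser: 6 codons.
Met: 1 codon.
Asp: 2 codons.
2 × 6 × 2 × 6 × 4 × 6 × 1 × 2 = 6912.

6912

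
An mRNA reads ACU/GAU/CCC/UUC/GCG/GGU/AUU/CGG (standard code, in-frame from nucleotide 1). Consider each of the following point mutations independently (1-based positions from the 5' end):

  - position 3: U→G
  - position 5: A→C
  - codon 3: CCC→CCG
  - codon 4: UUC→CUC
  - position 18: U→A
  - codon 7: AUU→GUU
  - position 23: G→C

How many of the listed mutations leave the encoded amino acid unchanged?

Codon 1: ACU (Thr) → ACG (Thr) — synonymous.
Codon 2: GAU (Asp) → GCU (Ala) — missense.
Codon 3: CCC (Pro) → CCG (Pro) — synonymous.
Codon 4: UUC (Phe) → CUC (Leu) — missense.
Codon 6: GGU (Gly) → GGA (Gly) — synonymous.
Codon 7: AUU (Ile) → GUU (Val) — missense.
Codon 8: CGG (Arg) → CCG (Pro) — missense.
Synonymous: 3 of 7.

3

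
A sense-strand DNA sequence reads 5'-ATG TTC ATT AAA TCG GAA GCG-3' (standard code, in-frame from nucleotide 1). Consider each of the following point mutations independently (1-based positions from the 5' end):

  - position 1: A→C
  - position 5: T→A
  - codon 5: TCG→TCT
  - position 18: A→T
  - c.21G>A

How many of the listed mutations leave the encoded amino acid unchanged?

Codon 1: ATG (Met) → CTG (Leu) — missense.
Codon 2: TTC (Phe) → TAC (Tyr) — missense.
Codon 5: TCG (Ser) → TCT (Ser) — synonymous.
Codon 6: GAA (Glu) → GAT (Asp) — missense.
Codon 7: GCG (Ala) → GCA (Ala) — synonymous.
Synonymous: 2 of 5.

2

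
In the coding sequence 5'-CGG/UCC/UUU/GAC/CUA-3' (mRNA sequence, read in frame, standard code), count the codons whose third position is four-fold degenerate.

Codon 1 CGG (Arg): third position 4-fold.
Codon 2 UCC (Ser): third position 4-fold.
Codon 3 UUU (Phe): third position 2-fold.
Codon 4 GAC (Asp): third position 2-fold.
Codon 5 CUA (Leu): third position 4-fold.
Four-fold degenerate third positions: 3.

3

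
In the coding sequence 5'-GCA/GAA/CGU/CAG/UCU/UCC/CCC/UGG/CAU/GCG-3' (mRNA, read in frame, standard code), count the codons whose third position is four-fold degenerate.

Codon 1 GCA (Ala): third position 4-fold.
Codon 2 GAA (Glu): third position 2-fold.
Codon 3 CGU (Arg): third position 4-fold.
Codon 4 CAG (Gln): third position 2-fold.
Codon 5 UCU (Ser): third position 4-fold.
Codon 6 UCC (Ser): third position 4-fold.
Codon 7 CCC (Pro): third position 4-fold.
Codon 8 UGG (Trp): third position 1-fold.
Codon 9 CAU (His): third position 2-fold.
Codon 10 GCG (Ala): third position 4-fold.
Four-fold degenerate third positions: 6.

6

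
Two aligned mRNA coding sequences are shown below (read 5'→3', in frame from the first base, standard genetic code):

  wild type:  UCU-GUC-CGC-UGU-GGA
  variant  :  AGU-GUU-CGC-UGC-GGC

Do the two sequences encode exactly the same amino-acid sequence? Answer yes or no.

yes

Codon 1: UCU Ser / AGU Ser — synonymous.
Codon 2: GUC Val / GUU Val — synonymous.
Codon 3: CGC Arg / CGC Arg — identical.
Codon 4: UGU Cys / UGC Cys — synonymous.
Codon 5: GGA Gly / GGC Gly — synonymous.
Nonsynonymous differences: 0 → same protein.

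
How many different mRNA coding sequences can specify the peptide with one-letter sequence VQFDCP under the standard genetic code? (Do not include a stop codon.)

Val: 4 codons.
Gln: 2 codons.
Phe: 2 codons.
Asp: 2 codons.
Cys: 2 codons.
Pro: 4 codons.
4 × 2 × 2 × 2 × 2 × 4 = 256.

256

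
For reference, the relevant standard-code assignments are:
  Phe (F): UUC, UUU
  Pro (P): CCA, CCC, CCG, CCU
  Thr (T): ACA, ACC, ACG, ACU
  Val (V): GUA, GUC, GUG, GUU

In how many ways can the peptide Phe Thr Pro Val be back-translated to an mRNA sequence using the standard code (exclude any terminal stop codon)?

128

Phe: 2 codons.
Thr: 4 codons.
Pro: 4 codons.
Val: 4 codons.
2 × 4 × 4 × 4 = 128.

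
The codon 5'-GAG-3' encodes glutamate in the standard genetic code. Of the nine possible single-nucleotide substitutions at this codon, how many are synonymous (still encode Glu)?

Position 1: none → 0 synonymous.
Position 2: none → 0 synonymous.
Position 3: GAA → 1 synonymous.
Total: 0 + 0 + 1 = 1.

1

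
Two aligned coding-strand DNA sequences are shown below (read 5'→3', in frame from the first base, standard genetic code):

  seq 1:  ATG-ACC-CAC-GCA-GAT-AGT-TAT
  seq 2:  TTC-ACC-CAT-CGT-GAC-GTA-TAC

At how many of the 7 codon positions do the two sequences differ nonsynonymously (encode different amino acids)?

3

Codon 1: ATG Met / TTC Phe — nonsynonymous.
Codon 2: ACC Thr / ACC Thr — identical.
Codon 3: CAC His / CAT His — synonymous.
Codon 4: GCA Ala / CGT Arg — nonsynonymous.
Codon 5: GAT Asp / GAC Asp — synonymous.
Codon 6: AGT Ser / GTA Val — nonsynonymous.
Codon 7: TAT Tyr / TAC Tyr — synonymous.
Nonsynonymous differences: 3.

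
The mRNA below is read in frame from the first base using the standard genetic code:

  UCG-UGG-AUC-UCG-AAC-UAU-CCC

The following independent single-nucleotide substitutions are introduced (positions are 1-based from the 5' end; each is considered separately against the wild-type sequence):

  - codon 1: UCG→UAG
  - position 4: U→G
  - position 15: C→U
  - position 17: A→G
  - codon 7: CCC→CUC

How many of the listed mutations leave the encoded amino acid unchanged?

Codon 1: UCG (Ser) → UAG (Stop) — nonsense.
Codon 2: UGG (Trp) → GGG (Gly) — missense.
Codon 5: AAC (Asn) → AAU (Asn) — synonymous.
Codon 6: UAU (Tyr) → UGU (Cys) — missense.
Codon 7: CCC (Pro) → CUC (Leu) — missense.
Synonymous: 1 of 5.

1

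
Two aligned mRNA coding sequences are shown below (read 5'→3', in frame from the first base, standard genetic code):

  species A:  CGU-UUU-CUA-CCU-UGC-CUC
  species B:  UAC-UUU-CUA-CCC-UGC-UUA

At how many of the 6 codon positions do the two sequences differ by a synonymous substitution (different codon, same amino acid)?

2

Codon 1: CGU Arg / UAC Tyr — nonsynonymous.
Codon 2: UUU Phe / UUU Phe — identical.
Codon 3: CUA Leu / CUA Leu — identical.
Codon 4: CCU Pro / CCC Pro — synonymous.
Codon 5: UGC Cys / UGC Cys — identical.
Codon 6: CUC Leu / UUA Leu — synonymous.
Synonymous differences: 2.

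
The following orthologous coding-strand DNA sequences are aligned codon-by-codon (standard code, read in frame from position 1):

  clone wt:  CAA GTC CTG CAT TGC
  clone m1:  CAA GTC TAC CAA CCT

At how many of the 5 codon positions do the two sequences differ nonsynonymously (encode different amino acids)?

Codon 1: CAA Gln / CAA Gln — identical.
Codon 2: GTC Val / GTC Val — identical.
Codon 3: CTG Leu / TAC Tyr — nonsynonymous.
Codon 4: CAT His / CAA Gln — nonsynonymous.
Codon 5: TGC Cys / CCT Pro — nonsynonymous.
Nonsynonymous differences: 3.

3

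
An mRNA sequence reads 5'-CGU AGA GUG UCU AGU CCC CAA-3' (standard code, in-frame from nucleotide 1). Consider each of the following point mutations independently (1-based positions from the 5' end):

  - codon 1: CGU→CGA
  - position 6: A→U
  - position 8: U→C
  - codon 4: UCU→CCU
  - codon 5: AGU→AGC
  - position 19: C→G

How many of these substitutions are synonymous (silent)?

2

Codon 1: CGU (Arg) → CGA (Arg) — synonymous.
Codon 2: AGA (Arg) → AGU (Ser) — missense.
Codon 3: GUG (Val) → GCG (Ala) — missense.
Codon 4: UCU (Ser) → CCU (Pro) — missense.
Codon 5: AGU (Ser) → AGC (Ser) — synonymous.
Codon 7: CAA (Gln) → GAA (Glu) — missense.
Synonymous: 2 of 6.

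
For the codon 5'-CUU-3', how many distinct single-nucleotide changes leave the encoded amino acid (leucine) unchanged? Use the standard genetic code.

3

Position 1: none → 0 synonymous.
Position 2: none → 0 synonymous.
Position 3: CUC, CUA, CUG → 3 synonymous.
Total: 0 + 0 + 3 = 3.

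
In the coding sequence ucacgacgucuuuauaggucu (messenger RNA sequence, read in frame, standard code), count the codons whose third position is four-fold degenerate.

5

Codon 1 UCA (Ser): third position 4-fold.
Codon 2 CGA (Arg): third position 4-fold.
Codon 3 CGU (Arg): third position 4-fold.
Codon 4 CUU (Leu): third position 4-fold.
Codon 5 UAU (Tyr): third position 2-fold.
Codon 6 AGG (Arg): third position 2-fold.
Codon 7 UCU (Ser): third position 4-fold.
Four-fold degenerate third positions: 5.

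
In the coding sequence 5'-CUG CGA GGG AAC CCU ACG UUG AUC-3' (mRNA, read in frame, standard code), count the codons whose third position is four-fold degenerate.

5

Codon 1 CUG (Leu): third position 4-fold.
Codon 2 CGA (Arg): third position 4-fold.
Codon 3 GGG (Gly): third position 4-fold.
Codon 4 AAC (Asn): third position 2-fold.
Codon 5 CCU (Pro): third position 4-fold.
Codon 6 ACG (Thr): third position 4-fold.
Codon 7 UUG (Leu): third position 2-fold.
Codon 8 AUC (Ile): third position 3-fold.
Four-fold degenerate third positions: 5.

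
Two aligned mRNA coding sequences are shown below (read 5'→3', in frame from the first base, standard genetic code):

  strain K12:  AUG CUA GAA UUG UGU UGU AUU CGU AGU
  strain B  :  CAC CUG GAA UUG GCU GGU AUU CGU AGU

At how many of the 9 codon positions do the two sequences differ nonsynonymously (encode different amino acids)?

Codon 1: AUG Met / CAC His — nonsynonymous.
Codon 2: CUA Leu / CUG Leu — synonymous.
Codon 3: GAA Glu / GAA Glu — identical.
Codon 4: UUG Leu / UUG Leu — identical.
Codon 5: UGU Cys / GCU Ala — nonsynonymous.
Codon 6: UGU Cys / GGU Gly — nonsynonymous.
Codon 7: AUU Ile / AUU Ile — identical.
Codon 8: CGU Arg / CGU Arg — identical.
Codon 9: AGU Ser / AGU Ser — identical.
Nonsynonymous differences: 3.

3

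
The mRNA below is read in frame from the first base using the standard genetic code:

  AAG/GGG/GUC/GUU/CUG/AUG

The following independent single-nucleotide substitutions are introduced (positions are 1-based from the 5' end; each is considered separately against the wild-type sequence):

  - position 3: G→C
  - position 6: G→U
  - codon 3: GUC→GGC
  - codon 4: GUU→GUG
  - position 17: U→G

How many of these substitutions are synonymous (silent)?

2

Codon 1: AAG (Lys) → AAC (Asn) — missense.
Codon 2: GGG (Gly) → GGU (Gly) — synonymous.
Codon 3: GUC (Val) → GGC (Gly) — missense.
Codon 4: GUU (Val) → GUG (Val) — synonymous.
Codon 6: AUG (Met) → AGG (Arg) — missense.
Synonymous: 2 of 5.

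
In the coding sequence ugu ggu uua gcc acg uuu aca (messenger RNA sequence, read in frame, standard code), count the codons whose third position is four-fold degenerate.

Codon 1 UGU (Cys): third position 2-fold.
Codon 2 GGU (Gly): third position 4-fold.
Codon 3 UUA (Leu): third position 2-fold.
Codon 4 GCC (Ala): third position 4-fold.
Codon 5 ACG (Thr): third position 4-fold.
Codon 6 UUU (Phe): third position 2-fold.
Codon 7 ACA (Thr): third position 4-fold.
Four-fold degenerate third positions: 4.

4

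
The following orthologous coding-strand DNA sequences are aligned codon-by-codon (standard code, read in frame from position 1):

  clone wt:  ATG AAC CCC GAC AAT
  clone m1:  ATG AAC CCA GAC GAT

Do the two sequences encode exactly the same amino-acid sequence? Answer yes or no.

Codon 1: ATG Met / ATG Met — identical.
Codon 2: AAC Asn / AAC Asn — identical.
Codon 3: CCC Pro / CCA Pro — synonymous.
Codon 4: GAC Asp / GAC Asp — identical.
Codon 5: AAT Asn / GAT Asp — nonsynonymous.
Nonsynonymous differences: 1 → different protein.

no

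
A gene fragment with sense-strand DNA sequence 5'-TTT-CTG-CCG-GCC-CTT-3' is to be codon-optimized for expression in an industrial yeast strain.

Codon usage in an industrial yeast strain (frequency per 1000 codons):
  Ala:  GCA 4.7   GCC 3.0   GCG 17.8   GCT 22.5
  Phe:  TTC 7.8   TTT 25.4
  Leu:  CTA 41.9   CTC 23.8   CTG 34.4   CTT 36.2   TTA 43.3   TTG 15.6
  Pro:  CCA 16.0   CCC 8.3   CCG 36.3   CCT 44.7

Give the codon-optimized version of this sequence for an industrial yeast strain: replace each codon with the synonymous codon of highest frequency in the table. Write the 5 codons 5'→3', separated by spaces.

Codon 1 (Phe): best is TTT at 25.4.
Codon 2 (Leu): best is TTA at 43.3.
Codon 3 (Pro): best is CCT at 44.7.
Codon 4 (Ala): best is GCT at 22.5.
Codon 5 (Leu): best is TTA at 43.3.

TTT TTA CCT GCT TTA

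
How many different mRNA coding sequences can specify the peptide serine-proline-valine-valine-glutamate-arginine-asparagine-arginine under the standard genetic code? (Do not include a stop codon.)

55296

Ser: 6 codons.
Pro: 4 codons.
Val: 4 codons.
Val: 4 codons.
Glu: 2 codons.
Arg: 6 codons.
Asn: 2 codons.
Arg: 6 codons.
6 × 4 × 4 × 4 × 2 × 6 × 2 × 6 = 55296.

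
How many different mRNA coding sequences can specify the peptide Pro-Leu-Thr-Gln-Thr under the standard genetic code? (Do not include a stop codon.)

Pro: 4 codons.
Leu: 6 codons.
Thr: 4 codons.
Gln: 2 codons.
Thr: 4 codons.
4 × 6 × 4 × 2 × 4 = 768.

768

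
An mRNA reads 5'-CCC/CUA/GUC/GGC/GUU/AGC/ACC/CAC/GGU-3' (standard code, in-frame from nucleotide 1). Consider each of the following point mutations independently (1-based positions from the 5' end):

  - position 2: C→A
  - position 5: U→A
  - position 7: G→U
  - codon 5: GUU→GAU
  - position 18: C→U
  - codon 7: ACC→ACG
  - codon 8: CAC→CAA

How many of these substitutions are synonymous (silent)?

2

Codon 1: CCC (Pro) → CAC (His) — missense.
Codon 2: CUA (Leu) → CAA (Gln) — missense.
Codon 3: GUC (Val) → UUC (Phe) — missense.
Codon 5: GUU (Val) → GAU (Asp) — missense.
Codon 6: AGC (Ser) → AGU (Ser) — synonymous.
Codon 7: ACC (Thr) → ACG (Thr) — synonymous.
Codon 8: CAC (His) → CAA (Gln) — missense.
Synonymous: 2 of 7.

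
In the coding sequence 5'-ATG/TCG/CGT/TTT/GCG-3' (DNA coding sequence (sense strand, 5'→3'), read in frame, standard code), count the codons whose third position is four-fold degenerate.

Codon 1 ATG (Met): third position 1-fold.
Codon 2 TCG (Ser): third position 4-fold.
Codon 3 CGT (Arg): third position 4-fold.
Codon 4 TTT (Phe): third position 2-fold.
Codon 5 GCG (Ala): third position 4-fold.
Four-fold degenerate third positions: 3.

3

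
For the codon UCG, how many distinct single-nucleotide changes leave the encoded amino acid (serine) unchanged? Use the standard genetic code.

3

Position 1: none → 0 synonymous.
Position 2: none → 0 synonymous.
Position 3: UCU, UCC, UCA → 3 synonymous.
Total: 0 + 0 + 3 = 3.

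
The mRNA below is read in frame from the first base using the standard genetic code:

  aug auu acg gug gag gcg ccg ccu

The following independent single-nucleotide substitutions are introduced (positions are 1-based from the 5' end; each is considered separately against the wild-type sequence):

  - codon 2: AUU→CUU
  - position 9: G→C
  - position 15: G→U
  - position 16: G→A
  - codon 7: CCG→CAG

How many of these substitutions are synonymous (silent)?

1

Codon 2: AUU (Ile) → CUU (Leu) — missense.
Codon 3: ACG (Thr) → ACC (Thr) — synonymous.
Codon 5: GAG (Glu) → GAU (Asp) — missense.
Codon 6: GCG (Ala) → ACG (Thr) — missense.
Codon 7: CCG (Pro) → CAG (Gln) — missense.
Synonymous: 1 of 5.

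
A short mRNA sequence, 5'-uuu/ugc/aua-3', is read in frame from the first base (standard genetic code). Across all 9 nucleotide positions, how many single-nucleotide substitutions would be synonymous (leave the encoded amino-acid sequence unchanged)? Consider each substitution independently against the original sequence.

Codon 1 (UUU, Phe): 1 synonymous substitution.
Codon 2 (UGC, Cys): 1 synonymous substitution.
Codon 3 (AUA, Ile): 2 synonymous substitutions.
Total: 1 + 1 + 2 = 4.

4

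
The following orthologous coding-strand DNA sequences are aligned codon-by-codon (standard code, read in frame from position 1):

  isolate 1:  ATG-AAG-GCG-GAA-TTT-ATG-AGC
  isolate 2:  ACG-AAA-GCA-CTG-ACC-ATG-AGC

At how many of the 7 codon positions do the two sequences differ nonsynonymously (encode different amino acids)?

3

Codon 1: ATG Met / ACG Thr — nonsynonymous.
Codon 2: AAG Lys / AAA Lys — synonymous.
Codon 3: GCG Ala / GCA Ala — synonymous.
Codon 4: GAA Glu / CTG Leu — nonsynonymous.
Codon 5: TTT Phe / ACC Thr — nonsynonymous.
Codon 6: ATG Met / ATG Met — identical.
Codon 7: AGC Ser / AGC Ser — identical.
Nonsynonymous differences: 3.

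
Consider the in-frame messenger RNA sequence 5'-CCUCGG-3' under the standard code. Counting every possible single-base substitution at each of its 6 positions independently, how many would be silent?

Codon 1 (CCU, Pro): 3 synonymous substitutions.
Codon 2 (CGG, Arg): 4 synonymous substitutions.
Total: 3 + 4 = 7.

7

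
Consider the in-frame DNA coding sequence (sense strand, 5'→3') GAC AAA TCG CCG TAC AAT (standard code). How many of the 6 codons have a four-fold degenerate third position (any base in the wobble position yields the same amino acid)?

Codon 1 GAC (Asp): third position 2-fold.
Codon 2 AAA (Lys): third position 2-fold.
Codon 3 TCG (Ser): third position 4-fold.
Codon 4 CCG (Pro): third position 4-fold.
Codon 5 TAC (Tyr): third position 2-fold.
Codon 6 AAT (Asn): third position 2-fold.
Four-fold degenerate third positions: 2.

2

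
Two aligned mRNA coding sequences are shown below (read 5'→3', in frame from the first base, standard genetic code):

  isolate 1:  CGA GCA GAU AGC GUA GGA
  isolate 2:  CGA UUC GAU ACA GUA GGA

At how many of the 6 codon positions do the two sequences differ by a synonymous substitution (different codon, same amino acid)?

0

Codon 1: CGA Arg / CGA Arg — identical.
Codon 2: GCA Ala / UUC Phe — nonsynonymous.
Codon 3: GAU Asp / GAU Asp — identical.
Codon 4: AGC Ser / ACA Thr — nonsynonymous.
Codon 5: GUA Val / GUA Val — identical.
Codon 6: GGA Gly / GGA Gly — identical.
Synonymous differences: 0.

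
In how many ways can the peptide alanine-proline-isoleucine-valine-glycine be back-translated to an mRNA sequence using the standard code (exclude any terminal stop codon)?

768

Ala: 4 codons.
Pro: 4 codons.
Ile: 3 codons.
Val: 4 codons.
Gly: 4 codons.
4 × 4 × 3 × 4 × 4 = 768.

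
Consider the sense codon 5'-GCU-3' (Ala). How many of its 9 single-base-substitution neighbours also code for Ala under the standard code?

Position 1: none → 0 synonymous.
Position 2: none → 0 synonymous.
Position 3: GCC, GCA, GCG → 3 synonymous.
Total: 0 + 0 + 3 = 3.

3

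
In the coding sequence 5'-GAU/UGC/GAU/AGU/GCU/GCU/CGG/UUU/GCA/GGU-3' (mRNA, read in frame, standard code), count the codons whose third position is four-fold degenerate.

Codon 1 GAU (Asp): third position 2-fold.
Codon 2 UGC (Cys): third position 2-fold.
Codon 3 GAU (Asp): third position 2-fold.
Codon 4 AGU (Ser): third position 2-fold.
Codon 5 GCU (Ala): third position 4-fold.
Codon 6 GCU (Ala): third position 4-fold.
Codon 7 CGG (Arg): third position 4-fold.
Codon 8 UUU (Phe): third position 2-fold.
Codon 9 GCA (Ala): third position 4-fold.
Codon 10 GGU (Gly): third position 4-fold.
Four-fold degenerate third positions: 5.

5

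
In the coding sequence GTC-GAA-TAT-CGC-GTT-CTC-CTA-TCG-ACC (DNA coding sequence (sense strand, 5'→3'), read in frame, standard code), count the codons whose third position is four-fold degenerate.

Codon 1 GTC (Val): third position 4-fold.
Codon 2 GAA (Glu): third position 2-fold.
Codon 3 TAT (Tyr): third position 2-fold.
Codon 4 CGC (Arg): third position 4-fold.
Codon 5 GTT (Val): third position 4-fold.
Codon 6 CTC (Leu): third position 4-fold.
Codon 7 CTA (Leu): third position 4-fold.
Codon 8 TCG (Ser): third position 4-fold.
Codon 9 ACC (Thr): third position 4-fold.
Four-fold degenerate third positions: 7.

7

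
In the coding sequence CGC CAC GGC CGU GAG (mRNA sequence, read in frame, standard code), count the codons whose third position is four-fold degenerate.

Codon 1 CGC (Arg): third position 4-fold.
Codon 2 CAC (His): third position 2-fold.
Codon 3 GGC (Gly): third position 4-fold.
Codon 4 CGU (Arg): third position 4-fold.
Codon 5 GAG (Glu): third position 2-fold.
Four-fold degenerate third positions: 3.

3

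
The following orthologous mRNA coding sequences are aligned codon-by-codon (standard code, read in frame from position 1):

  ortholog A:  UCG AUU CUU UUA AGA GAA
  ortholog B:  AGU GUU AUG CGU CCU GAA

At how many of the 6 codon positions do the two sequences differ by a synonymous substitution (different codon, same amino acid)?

1

Codon 1: UCG Ser / AGU Ser — synonymous.
Codon 2: AUU Ile / GUU Val — nonsynonymous.
Codon 3: CUU Leu / AUG Met — nonsynonymous.
Codon 4: UUA Leu / CGU Arg — nonsynonymous.
Codon 5: AGA Arg / CCU Pro — nonsynonymous.
Codon 6: GAA Glu / GAA Glu — identical.
Synonymous differences: 1.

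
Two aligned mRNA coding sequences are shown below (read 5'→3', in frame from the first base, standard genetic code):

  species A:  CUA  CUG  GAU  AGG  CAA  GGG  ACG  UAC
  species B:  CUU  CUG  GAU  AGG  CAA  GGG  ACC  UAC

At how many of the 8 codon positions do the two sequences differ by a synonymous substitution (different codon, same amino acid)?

Codon 1: CUA Leu / CUU Leu — synonymous.
Codon 2: CUG Leu / CUG Leu — identical.
Codon 3: GAU Asp / GAU Asp — identical.
Codon 4: AGG Arg / AGG Arg — identical.
Codon 5: CAA Gln / CAA Gln — identical.
Codon 6: GGG Gly / GGG Gly — identical.
Codon 7: ACG Thr / ACC Thr — synonymous.
Codon 8: UAC Tyr / UAC Tyr — identical.
Synonymous differences: 2.

2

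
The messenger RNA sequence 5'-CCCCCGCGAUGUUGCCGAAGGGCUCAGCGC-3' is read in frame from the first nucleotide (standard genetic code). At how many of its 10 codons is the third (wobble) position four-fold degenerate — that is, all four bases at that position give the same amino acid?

6

Codon 1 CCC (Pro): third position 4-fold.
Codon 2 CCG (Pro): third position 4-fold.
Codon 3 CGA (Arg): third position 4-fold.
Codon 4 UGU (Cys): third position 2-fold.
Codon 5 UGC (Cys): third position 2-fold.
Codon 6 CGA (Arg): third position 4-fold.
Codon 7 AGG (Arg): third position 2-fold.
Codon 8 GCU (Ala): third position 4-fold.
Codon 9 CAG (Gln): third position 2-fold.
Codon 10 CGC (Arg): third position 4-fold.
Four-fold degenerate third positions: 6.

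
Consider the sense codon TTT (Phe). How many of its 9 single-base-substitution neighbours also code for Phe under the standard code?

Position 1: none → 0 synonymous.
Position 2: none → 0 synonymous.
Position 3: TTC → 1 synonymous.
Total: 0 + 0 + 1 = 1.

1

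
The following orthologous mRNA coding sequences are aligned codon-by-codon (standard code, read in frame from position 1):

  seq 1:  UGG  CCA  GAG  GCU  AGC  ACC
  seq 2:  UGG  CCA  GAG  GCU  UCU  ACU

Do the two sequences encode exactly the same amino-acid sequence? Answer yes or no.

Codon 1: UGG Trp / UGG Trp — identical.
Codon 2: CCA Pro / CCA Pro — identical.
Codon 3: GAG Glu / GAG Glu — identical.
Codon 4: GCU Ala / GCU Ala — identical.
Codon 5: AGC Ser / UCU Ser — synonymous.
Codon 6: ACC Thr / ACU Thr — synonymous.
Nonsynonymous differences: 0 → same protein.

yes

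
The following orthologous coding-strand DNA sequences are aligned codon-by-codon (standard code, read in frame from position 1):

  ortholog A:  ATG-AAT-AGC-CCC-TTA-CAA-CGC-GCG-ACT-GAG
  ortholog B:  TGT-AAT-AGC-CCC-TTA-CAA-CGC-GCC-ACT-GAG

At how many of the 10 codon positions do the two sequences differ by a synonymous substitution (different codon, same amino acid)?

Codon 1: ATG Met / TGT Cys — nonsynonymous.
Codon 2: AAT Asn / AAT Asn — identical.
Codon 3: AGC Ser / AGC Ser — identical.
Codon 4: CCC Pro / CCC Pro — identical.
Codon 5: TTA Leu / TTA Leu — identical.
Codon 6: CAA Gln / CAA Gln — identical.
Codon 7: CGC Arg / CGC Arg — identical.
Codon 8: GCG Ala / GCC Ala — synonymous.
Codon 9: ACT Thr / ACT Thr — identical.
Codon 10: GAG Glu / GAG Glu — identical.
Synonymous differences: 1.

1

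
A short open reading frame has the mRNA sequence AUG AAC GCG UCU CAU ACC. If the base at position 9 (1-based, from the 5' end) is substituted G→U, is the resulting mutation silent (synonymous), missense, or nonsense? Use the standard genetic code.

Position 9 falls in codon 3: GCG → Ala.
After the substitution the codon is GCU → Ala.
Both encode Ala, so the change is synonymous.

silent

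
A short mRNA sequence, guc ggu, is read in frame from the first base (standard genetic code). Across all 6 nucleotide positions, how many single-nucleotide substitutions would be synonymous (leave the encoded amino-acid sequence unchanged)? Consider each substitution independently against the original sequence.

Codon 1 (GUC, Val): 3 synonymous substitutions.
Codon 2 (GGU, Gly): 3 synonymous substitutions.
Total: 3 + 3 = 6.

6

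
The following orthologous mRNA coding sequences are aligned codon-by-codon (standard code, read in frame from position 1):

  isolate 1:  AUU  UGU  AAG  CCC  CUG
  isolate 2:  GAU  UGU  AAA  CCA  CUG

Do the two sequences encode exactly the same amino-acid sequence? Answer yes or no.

Codon 1: AUU Ile / GAU Asp — nonsynonymous.
Codon 2: UGU Cys / UGU Cys — identical.
Codon 3: AAG Lys / AAA Lys — synonymous.
Codon 4: CCC Pro / CCA Pro — synonymous.
Codon 5: CUG Leu / CUG Leu — identical.
Nonsynonymous differences: 1 → different protein.

no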